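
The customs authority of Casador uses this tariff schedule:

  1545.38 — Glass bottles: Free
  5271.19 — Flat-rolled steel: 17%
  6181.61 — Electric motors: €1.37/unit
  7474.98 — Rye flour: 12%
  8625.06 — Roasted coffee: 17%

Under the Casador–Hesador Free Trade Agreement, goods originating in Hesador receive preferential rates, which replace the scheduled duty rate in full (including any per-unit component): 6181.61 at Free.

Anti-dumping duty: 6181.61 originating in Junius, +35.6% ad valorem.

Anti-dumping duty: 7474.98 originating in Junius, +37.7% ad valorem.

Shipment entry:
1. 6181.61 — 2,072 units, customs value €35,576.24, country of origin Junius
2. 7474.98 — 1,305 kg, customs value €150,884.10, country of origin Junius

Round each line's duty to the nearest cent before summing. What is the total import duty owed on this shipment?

€90,493.18

Line 1 (6181.61, Junius, 2,072 units, €35,576.24):
Base rate for 6181.61 is €1.37/unit.
6181.61 has an FTA preferential rate, but origin Junius is not Hesador; base rate stands.
Additional duty on 6181.61 from Junius: +35.6% ad valorem. Applied ad valorem rate = 35.6%.
Duty = €35,576.24 × 35.6% + 2,072 × €1.37 = €15,503.78.
Line 2 (7474.98, Junius, 1,305 kg, €150,884.10):
Base rate for 7474.98 is 12%.
Additional duty on 7474.98 from Junius: +37.7%. Applied ad valorem rate: 12% + 37.7% = 49.7%.
Duty = €150,884.10 × 49.7% = €74,989.40.
Total = €15,503.78 + €74,989.40 = €90,493.18.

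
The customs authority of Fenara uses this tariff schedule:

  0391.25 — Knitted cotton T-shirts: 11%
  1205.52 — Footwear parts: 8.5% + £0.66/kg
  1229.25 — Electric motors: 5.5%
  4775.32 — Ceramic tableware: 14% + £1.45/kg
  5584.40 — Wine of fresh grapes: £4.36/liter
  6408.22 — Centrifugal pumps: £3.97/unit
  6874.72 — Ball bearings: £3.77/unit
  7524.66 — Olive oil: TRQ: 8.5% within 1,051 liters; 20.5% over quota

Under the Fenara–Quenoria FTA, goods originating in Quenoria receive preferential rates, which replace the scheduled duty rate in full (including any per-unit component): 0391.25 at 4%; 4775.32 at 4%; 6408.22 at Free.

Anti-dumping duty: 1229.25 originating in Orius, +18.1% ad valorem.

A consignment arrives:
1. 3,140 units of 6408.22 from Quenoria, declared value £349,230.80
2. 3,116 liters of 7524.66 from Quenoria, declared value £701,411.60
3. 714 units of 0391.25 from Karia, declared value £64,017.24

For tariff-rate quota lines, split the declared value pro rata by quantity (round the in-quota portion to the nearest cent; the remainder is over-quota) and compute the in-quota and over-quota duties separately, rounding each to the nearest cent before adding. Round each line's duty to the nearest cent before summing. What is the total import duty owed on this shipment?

£122,441.67

Line 1 (6408.22, Quenoria, 3,140 units, £349,230.80):
Base rate for 6408.22 is £3.97/unit.
Origin Quenoria qualifies under the Fenara–Quenoria agreement and 6408.22 is covered: preferential rate Free applies instead.
Duty = £349,230.80 × 0% = £0.00.
Line 2 (7524.66, Quenoria, 3,116 liters, £701,411.60):
Code 7524.66 is under a tariff-rate quota (threshold 1,051 liters). In-quota: 1,051 liters at 8.5%; over-quota: 2,065 liters at 20.5%.
Pro-rata value split: in-quota = £701,411.60 × 1,051/3,116 = £236,580.10; over-quota = £701,411.60 − £236,580.10 = £464,831.50.
In-quota duty = £236,580.10 × 8.5% = £20,109.31. Over-quota duty = £464,831.50 × 20.5% = £95,290.46.
Line duty = £20,109.31 + £95,290.46 = £115,399.77.
Line 3 (0391.25, Karia, 714 units, £64,017.24):
Base rate for 0391.25 is 11%.
0391.25 has an FTA preferential rate, but origin Karia is not Quenoria; base rate stands.
Duty = £64,017.24 × 11% = £7,041.90.
Total = £0.00 + £115,399.77 + £7,041.90 = £122,441.67.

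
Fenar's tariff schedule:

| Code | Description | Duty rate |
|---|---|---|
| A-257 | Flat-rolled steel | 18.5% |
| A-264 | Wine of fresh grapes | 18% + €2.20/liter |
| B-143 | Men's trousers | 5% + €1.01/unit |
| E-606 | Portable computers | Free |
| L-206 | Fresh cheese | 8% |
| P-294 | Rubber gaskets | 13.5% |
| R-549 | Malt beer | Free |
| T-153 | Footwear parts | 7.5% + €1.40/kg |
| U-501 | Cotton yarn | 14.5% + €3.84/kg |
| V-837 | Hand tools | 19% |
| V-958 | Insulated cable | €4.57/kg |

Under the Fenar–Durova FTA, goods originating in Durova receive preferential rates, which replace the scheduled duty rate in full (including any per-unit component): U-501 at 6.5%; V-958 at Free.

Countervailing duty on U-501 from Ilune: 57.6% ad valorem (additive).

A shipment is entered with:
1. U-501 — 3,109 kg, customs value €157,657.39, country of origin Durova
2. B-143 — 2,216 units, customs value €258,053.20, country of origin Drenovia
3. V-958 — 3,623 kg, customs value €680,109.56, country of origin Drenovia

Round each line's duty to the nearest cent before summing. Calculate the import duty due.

Line 1 (U-501, Durova, 3,109 kg, €157,657.39):
Base rate for U-501 is 14.5% + €3.84/kg.
Origin Durova qualifies under the Fenar–Durova agreement and U-501 is covered: preferential rate 6.5% applies instead.
The additional-duty order on U-501 targets Ilune, not Durova; it does not apply.
Duty = €157,657.39 × 6.5% = €10,247.73.
Line 2 (B-143, Drenovia, 2,216 units, €258,053.20):
Base rate for B-143 is 5% + €1.01/unit.
Duty = €258,053.20 × 5% + 2,216 × €1.01 = €15,140.82.
Line 3 (V-958, Drenovia, 3,623 kg, €680,109.56):
Base rate for V-958 is €4.57/kg.
V-958 has an FTA preferential rate, but origin Drenovia is not Durova; base rate stands.
Duty = 3,623 × €4.57 = €16,557.11.
Total = €10,247.73 + €15,140.82 + €16,557.11 = €41,945.66.

€41,945.66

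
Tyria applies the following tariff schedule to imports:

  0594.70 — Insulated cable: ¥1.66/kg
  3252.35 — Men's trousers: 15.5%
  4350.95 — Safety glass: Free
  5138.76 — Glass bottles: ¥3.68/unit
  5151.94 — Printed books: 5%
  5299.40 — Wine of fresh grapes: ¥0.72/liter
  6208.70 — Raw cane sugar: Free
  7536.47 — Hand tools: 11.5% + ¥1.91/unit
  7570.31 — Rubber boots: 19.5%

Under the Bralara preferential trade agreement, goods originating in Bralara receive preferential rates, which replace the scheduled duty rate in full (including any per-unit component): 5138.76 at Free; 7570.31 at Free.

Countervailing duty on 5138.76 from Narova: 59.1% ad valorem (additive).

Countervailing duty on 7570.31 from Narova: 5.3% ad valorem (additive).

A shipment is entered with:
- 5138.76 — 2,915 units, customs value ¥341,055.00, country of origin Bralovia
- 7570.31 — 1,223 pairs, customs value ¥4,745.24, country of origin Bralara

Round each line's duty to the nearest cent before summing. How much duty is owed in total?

Line 1 (5138.76, Bralovia, 2,915 units, ¥341,055.00):
Base rate for 5138.76 is ¥3.68/unit.
5138.76 has an FTA preferential rate, but origin Bralovia is not Bralara; base rate stands.
The additional-duty order on 5138.76 targets Narova, not Bralovia; it does not apply.
Duty = 2,915 × ¥3.68 = ¥10,727.20.
Line 2 (7570.31, Bralara, 1,223 pairs, ¥4,745.24):
Base rate for 7570.31 is 19.5%.
Origin Bralara qualifies under the Tyria–Bralara agreement and 7570.31 is covered: preferential rate Free applies instead.
The additional-duty order on 7570.31 targets Narova, not Bralara; it does not apply.
Duty = ¥4,745.24 × 0% = ¥0.00.
Total = ¥10,727.20 + ¥0.00 = ¥10,727.20.

¥10,727.20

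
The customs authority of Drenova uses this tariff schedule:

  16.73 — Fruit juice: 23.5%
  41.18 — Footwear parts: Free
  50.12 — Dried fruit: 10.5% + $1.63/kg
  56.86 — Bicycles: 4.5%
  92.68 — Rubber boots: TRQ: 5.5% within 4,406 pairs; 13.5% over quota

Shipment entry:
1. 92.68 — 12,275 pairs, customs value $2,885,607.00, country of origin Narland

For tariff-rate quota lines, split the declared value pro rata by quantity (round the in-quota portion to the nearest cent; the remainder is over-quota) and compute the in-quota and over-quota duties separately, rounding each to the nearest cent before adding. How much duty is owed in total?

$306,695.95

Line 1 (92.68, Narland, 12,275 pairs, $2,885,607.00):
Code 92.68 is under a tariff-rate quota (threshold 4,406 pairs). In-quota: 4,406 pairs at 5.5%; over-quota: 7,869 pairs at 13.5%.
Pro-rata value split: in-quota = $2,885,607.00 × 4,406/12,275 = $1,035,762.48; over-quota = $2,885,607.00 − $1,035,762.48 = $1,849,844.52.
In-quota duty = $1,035,762.48 × 5.5% = $56,966.94. Over-quota duty = $1,849,844.52 × 13.5% = $249,729.01.
Line duty = $56,966.94 + $249,729.01 = $306,695.95.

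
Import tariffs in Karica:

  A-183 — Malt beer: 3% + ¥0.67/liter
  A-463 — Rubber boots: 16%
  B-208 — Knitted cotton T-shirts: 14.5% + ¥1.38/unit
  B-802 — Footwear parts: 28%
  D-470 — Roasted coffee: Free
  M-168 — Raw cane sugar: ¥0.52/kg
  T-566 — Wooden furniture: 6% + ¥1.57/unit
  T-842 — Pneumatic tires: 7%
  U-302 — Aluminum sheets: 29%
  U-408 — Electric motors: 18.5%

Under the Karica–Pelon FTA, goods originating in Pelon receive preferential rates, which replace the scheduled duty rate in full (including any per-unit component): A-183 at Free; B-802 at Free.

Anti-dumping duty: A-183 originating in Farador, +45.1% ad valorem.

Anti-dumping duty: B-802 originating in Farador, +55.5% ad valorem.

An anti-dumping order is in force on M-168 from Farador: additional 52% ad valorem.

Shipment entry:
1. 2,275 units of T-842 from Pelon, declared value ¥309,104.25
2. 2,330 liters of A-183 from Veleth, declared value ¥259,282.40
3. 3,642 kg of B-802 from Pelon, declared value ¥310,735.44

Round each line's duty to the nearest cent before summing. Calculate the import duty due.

¥30,976.87

Line 1 (T-842, Pelon, 2,275 units, ¥309,104.25):
Base rate for T-842 is 7%.
Origin Pelon is the FTA partner but T-842 is not on the preference list; base rate stands.
Duty = ¥309,104.25 × 7% = ¥21,637.30.
Line 2 (A-183, Veleth, 2,330 liters, ¥259,282.40):
Base rate for A-183 is 3% + ¥0.67/liter.
A-183 has an FTA preferential rate, but origin Veleth is not Pelon; base rate stands.
The additional-duty order on A-183 targets Farador, not Veleth; it does not apply.
Duty = ¥259,282.40 × 3% + 2,330 × ¥0.67 = ¥9,339.57.
Line 3 (B-802, Pelon, 3,642 kg, ¥310,735.44):
Base rate for B-802 is 28%.
Origin Pelon qualifies under the Karica–Pelon agreement and B-802 is covered: preferential rate Free applies instead.
The additional-duty order on B-802 targets Farador, not Pelon; it does not apply.
Duty = ¥310,735.44 × 0% = ¥0.00.
Total = ¥21,637.30 + ¥9,339.57 + ¥0.00 = ¥30,976.87.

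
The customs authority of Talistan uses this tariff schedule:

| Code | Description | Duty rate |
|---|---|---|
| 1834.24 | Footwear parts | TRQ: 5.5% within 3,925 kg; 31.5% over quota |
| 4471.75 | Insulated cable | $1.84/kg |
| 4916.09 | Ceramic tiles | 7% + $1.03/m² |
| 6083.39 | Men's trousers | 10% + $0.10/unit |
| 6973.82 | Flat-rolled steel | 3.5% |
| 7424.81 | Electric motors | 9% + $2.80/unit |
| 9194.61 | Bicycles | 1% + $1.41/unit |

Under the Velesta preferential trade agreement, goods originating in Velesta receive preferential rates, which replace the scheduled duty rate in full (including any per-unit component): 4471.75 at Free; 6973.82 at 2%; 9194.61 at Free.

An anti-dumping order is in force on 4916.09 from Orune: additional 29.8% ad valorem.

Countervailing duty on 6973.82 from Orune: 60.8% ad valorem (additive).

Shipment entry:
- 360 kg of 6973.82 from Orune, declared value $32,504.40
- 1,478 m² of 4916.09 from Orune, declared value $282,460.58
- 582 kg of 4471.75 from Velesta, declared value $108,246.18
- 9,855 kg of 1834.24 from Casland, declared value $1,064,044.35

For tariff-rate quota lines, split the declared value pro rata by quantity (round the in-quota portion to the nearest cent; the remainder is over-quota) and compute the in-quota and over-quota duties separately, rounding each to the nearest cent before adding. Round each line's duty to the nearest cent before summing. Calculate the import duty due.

$351,358.74

Line 1 (6973.82, Orune, 360 kg, $32,504.40):
Base rate for 6973.82 is 3.5%.
6973.82 has an FTA preferential rate, but origin Orune is not Velesta; base rate stands.
Additional duty on 6973.82 from Orune: +60.8%. Applied ad valorem rate: 3.5% + 60.8% = 64.3%.
Duty = $32,504.40 × 64.3% = $20,900.33.
Line 2 (4916.09, Orune, 1,478 m², $282,460.58):
Base rate for 4916.09 is 7% + $1.03/m².
Additional duty on 4916.09 from Orune: +29.8%. Applied ad valorem rate: 7% + 29.8% = 36.8%.
Duty = $282,460.58 × 36.8% + 1,478 × $1.03 = $105,467.83.
Line 3 (4471.75, Velesta, 582 kg, $108,246.18):
Base rate for 4471.75 is $1.84/kg.
Origin Velesta qualifies under the Talistan–Velesta agreement and 4471.75 is covered: preferential rate Free applies instead.
Duty = $108,246.18 × 0% = $0.00.
Line 4 (1834.24, Casland, 9,855 kg, $1,064,044.35):
Code 1834.24 is under a tariff-rate quota (threshold 3,925 kg). In-quota: 3,925 kg at 5.5%; over-quota: 5,930 kg at 31.5%.
Pro-rata value split: in-quota = $1,064,044.35 × 3,925/9,855 = $423,782.25; over-quota = $1,064,044.35 − $423,782.25 = $640,262.10.
In-quota duty = $423,782.25 × 5.5% = $23,308.02. Over-quota duty = $640,262.10 × 31.5% = $201,682.56.
Line duty = $23,308.02 + $201,682.56 = $224,990.58.
Total = $20,900.33 + $105,467.83 + $0.00 + $224,990.58 = $351,358.74.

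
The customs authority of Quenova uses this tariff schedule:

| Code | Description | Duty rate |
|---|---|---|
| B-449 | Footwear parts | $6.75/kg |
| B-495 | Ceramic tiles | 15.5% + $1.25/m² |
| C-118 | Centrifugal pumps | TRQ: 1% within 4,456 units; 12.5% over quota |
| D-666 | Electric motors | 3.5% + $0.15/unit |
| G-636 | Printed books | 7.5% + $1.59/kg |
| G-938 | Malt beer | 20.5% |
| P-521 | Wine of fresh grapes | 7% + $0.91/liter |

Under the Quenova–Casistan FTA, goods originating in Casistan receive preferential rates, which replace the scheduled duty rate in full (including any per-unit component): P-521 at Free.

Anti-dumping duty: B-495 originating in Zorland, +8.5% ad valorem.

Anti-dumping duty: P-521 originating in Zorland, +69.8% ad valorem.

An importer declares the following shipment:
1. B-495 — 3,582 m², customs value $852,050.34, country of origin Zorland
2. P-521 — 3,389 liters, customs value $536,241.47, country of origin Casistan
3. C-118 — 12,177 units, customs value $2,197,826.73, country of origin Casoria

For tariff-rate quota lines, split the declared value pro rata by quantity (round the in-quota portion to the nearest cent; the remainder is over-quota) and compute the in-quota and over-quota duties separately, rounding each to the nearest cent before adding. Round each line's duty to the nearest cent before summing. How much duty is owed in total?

$391,207.62

Line 1 (B-495, Zorland, 3,582 m², $852,050.34):
Base rate for B-495 is 15.5% + $1.25/m².
Additional duty on B-495 from Zorland: +8.5%. Applied ad valorem rate: 15.5% + 8.5% = 24%.
Duty = $852,050.34 × 24% + 3,582 × $1.25 = $208,969.58.
Line 2 (P-521, Casistan, 3,389 liters, $536,241.47):
Base rate for P-521 is 7% + $0.91/liter.
Origin Casistan qualifies under the Quenova–Casistan agreement and P-521 is covered: preferential rate Free applies instead.
The additional-duty order on P-521 targets Zorland, not Casistan; it does not apply.
Duty = $536,241.47 × 0% = $0.00.
Line 3 (C-118, Casoria, 12,177 units, $2,197,826.73):
Code C-118 is under a tariff-rate quota (threshold 4,456 units). In-quota: 4,456 units at 1%; over-quota: 7,721 units at 12.5%.
Pro-rata value split: in-quota = $2,197,826.73 × 4,456/12,177 = $804,263.44; over-quota = $2,197,826.73 − $804,263.44 = $1,393,563.29.
In-quota duty = $804,263.44 × 1% = $8,042.63. Over-quota duty = $1,393,563.29 × 12.5% = $174,195.41.
Line duty = $8,042.63 + $174,195.41 = $182,238.04.
Total = $208,969.58 + $0.00 + $182,238.04 = $391,207.62.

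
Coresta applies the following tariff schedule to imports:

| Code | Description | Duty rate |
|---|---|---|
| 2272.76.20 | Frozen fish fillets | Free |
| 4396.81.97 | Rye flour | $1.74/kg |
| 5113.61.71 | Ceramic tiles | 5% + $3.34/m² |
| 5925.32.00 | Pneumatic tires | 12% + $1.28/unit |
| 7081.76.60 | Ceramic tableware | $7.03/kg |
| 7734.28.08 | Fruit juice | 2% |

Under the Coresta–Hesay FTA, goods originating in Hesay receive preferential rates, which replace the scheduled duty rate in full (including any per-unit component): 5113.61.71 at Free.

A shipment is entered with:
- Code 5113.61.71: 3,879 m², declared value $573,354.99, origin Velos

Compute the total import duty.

$41,623.61

Line 1 (5113.61.71, Velos, 3,879 m², $573,354.99):
Base rate for 5113.61.71 is 5% + $3.34/m².
5113.61.71 has an FTA preferential rate, but origin Velos is not Hesay; base rate stands.
Duty = $573,354.99 × 5% + 3,879 × $3.34 = $41,623.61.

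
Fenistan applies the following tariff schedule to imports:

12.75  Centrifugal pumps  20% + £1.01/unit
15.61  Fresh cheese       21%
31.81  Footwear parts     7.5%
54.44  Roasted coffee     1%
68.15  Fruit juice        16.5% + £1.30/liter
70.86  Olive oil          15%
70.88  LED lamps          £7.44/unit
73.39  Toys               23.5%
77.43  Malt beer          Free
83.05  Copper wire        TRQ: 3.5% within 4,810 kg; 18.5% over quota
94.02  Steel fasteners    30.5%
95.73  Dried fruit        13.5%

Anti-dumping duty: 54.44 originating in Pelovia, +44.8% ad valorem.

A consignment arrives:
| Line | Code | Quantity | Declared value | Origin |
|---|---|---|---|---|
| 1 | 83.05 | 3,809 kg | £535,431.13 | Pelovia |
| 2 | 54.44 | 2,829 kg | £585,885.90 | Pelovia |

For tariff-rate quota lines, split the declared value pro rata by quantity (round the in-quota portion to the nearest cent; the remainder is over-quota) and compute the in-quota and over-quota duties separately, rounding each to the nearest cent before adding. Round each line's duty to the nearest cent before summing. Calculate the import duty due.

£287,075.83

Line 1 (83.05, Pelovia, 3,809 kg, £535,431.13):
Code 83.05 is under a tariff-rate quota (threshold 4,810 kg). Quantity 3,809 kg is within the quota, so the in-quota rate 3.5% applies to the full value.
Duty = £535,431.13 × 3.5% = £18,740.09.
Line 2 (54.44, Pelovia, 2,829 kg, £585,885.90):
Base rate for 54.44 is 1%.
Additional duty on 54.44 from Pelovia: +44.8%. Applied ad valorem rate: 1% + 44.8% = 45.8%.
Duty = £585,885.90 × 45.8% = £268,335.74.
Total = £18,740.09 + £268,335.74 = £287,075.83.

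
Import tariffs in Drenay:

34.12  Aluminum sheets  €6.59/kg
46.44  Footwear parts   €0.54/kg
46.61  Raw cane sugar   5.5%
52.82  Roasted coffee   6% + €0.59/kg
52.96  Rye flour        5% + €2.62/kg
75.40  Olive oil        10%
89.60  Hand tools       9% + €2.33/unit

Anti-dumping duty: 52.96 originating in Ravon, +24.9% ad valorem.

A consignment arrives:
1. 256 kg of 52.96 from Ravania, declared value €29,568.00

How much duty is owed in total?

Line 1 (52.96, Ravania, 256 kg, €29,568.00):
Base rate for 52.96 is 5% + €2.62/kg.
The additional-duty order on 52.96 targets Ravon, not Ravania; it does not apply.
Duty = €29,568.00 × 5% + 256 × €2.62 = €2,149.12.

€2,149.12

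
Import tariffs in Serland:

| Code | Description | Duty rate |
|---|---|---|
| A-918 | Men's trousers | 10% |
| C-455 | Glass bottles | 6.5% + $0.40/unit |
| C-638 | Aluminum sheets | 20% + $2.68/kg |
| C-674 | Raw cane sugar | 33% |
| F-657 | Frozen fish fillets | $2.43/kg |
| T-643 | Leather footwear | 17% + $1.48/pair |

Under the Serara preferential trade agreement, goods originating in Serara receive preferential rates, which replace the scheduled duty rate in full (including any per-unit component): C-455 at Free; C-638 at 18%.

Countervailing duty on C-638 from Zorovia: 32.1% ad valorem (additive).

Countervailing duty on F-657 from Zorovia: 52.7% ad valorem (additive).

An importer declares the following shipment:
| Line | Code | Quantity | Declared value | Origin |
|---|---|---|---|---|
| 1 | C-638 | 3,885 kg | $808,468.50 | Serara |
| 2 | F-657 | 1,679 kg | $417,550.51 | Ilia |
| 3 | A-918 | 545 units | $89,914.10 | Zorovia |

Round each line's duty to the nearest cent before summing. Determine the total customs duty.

$158,595.71

Line 1 (C-638, Serara, 3,885 kg, $808,468.50):
Base rate for C-638 is 20% + $2.68/kg.
Origin Serara qualifies under the Serland–Serara agreement and C-638 is covered: preferential rate 18% applies instead.
The additional-duty order on C-638 targets Zorovia, not Serara; it does not apply.
Duty = $808,468.50 × 18% = $145,524.33.
Line 2 (F-657, Ilia, 1,679 kg, $417,550.51):
Base rate for F-657 is $2.43/kg.
The additional-duty order on F-657 targets Zorovia, not Ilia; it does not apply.
Duty = 1,679 × $2.43 = $4,079.97.
Line 3 (A-918, Zorovia, 545 units, $89,914.10):
Base rate for A-918 is 10%.
Duty = $89,914.10 × 10% = $8,991.41.
Total = $145,524.33 + $4,079.97 + $8,991.41 = $158,595.71.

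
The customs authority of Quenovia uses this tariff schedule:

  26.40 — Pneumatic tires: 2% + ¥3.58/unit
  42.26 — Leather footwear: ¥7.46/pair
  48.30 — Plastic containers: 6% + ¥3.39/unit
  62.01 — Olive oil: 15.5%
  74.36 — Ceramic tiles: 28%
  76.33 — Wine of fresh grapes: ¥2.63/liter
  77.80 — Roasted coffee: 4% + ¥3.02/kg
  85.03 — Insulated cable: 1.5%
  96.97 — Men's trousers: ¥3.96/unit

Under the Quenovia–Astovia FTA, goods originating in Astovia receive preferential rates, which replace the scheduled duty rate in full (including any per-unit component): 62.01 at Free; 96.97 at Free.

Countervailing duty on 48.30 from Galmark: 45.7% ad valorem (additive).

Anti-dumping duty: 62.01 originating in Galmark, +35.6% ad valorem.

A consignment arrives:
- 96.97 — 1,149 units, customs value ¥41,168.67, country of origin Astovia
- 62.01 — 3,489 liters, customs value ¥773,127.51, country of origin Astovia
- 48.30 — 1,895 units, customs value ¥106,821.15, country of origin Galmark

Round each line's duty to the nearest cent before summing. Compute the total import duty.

¥61,650.58

Line 1 (96.97, Astovia, 1,149 units, ¥41,168.67):
Base rate for 96.97 is ¥3.96/unit.
Origin Astovia qualifies under the Quenovia–Astovia agreement and 96.97 is covered: preferential rate Free applies instead.
Duty = ¥41,168.67 × 0% = ¥0.00.
Line 2 (62.01, Astovia, 3,489 liters, ¥773,127.51):
Base rate for 62.01 is 15.5%.
Origin Astovia qualifies under the Quenovia–Astovia agreement and 62.01 is covered: preferential rate Free applies instead.
The additional-duty order on 62.01 targets Galmark, not Astovia; it does not apply.
Duty = ¥773,127.51 × 0% = ¥0.00.
Line 3 (48.30, Galmark, 1,895 units, ¥106,821.15):
Base rate for 48.30 is 6% + ¥3.39/unit.
Additional duty on 48.30 from Galmark: +45.7%. Applied ad valorem rate: 6% + 45.7% = 51.7%.
Duty = ¥106,821.15 × 51.7% + 1,895 × ¥3.39 = ¥61,650.58.
Total = ¥0.00 + ¥0.00 + ¥61,650.58 = ¥61,650.58.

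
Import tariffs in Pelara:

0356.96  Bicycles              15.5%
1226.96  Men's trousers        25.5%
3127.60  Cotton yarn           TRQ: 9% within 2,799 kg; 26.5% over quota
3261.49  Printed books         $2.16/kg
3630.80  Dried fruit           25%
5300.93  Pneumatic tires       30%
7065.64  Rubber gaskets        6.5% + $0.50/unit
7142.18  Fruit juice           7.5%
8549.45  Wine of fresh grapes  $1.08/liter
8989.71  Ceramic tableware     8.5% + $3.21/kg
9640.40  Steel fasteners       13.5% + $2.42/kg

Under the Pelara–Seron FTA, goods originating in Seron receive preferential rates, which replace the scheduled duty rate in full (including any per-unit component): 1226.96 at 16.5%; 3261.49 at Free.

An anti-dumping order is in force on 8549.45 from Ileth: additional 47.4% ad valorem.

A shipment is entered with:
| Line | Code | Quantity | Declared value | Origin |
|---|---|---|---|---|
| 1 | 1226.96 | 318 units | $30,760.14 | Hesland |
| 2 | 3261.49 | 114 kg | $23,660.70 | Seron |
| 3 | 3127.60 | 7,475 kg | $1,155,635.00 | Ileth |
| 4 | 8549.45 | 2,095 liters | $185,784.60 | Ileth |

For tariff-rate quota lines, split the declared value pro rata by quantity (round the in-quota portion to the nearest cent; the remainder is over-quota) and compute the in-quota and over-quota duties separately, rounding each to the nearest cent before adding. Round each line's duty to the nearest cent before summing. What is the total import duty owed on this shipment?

Line 1 (1226.96, Hesland, 318 units, $30,760.14):
Base rate for 1226.96 is 25.5%.
1226.96 has an FTA preferential rate, but origin Hesland is not Seron; base rate stands.
Duty = $30,760.14 × 25.5% = $7,843.84.
Line 2 (3261.49, Seron, 114 kg, $23,660.70):
Base rate for 3261.49 is $2.16/kg.
Origin Seron qualifies under the Pelara–Seron agreement and 3261.49 is covered: preferential rate Free applies instead.
Duty = $23,660.70 × 0% = $0.00.
Line 3 (3127.60, Ileth, 7,475 kg, $1,155,635.00):
Code 3127.60 is under a tariff-rate quota (threshold 2,799 kg). In-quota: 2,799 kg at 9%; over-quota: 4,676 kg at 26.5%.
Pro-rata value split: in-quota = $1,155,635.00 × 2,799/7,475 = $432,725.40; over-quota = $1,155,635.00 − $432,725.40 = $722,909.60.
In-quota duty = $432,725.40 × 9% = $38,945.29. Over-quota duty = $722,909.60 × 26.5% = $191,571.04.
Line duty = $38,945.29 + $191,571.04 = $230,516.33.
Line 4 (8549.45, Ileth, 2,095 liters, $185,784.60):
Base rate for 8549.45 is $1.08/liter.
Additional duty on 8549.45 from Ileth: +47.4% ad valorem. Applied ad valorem rate = 47.4%.
Duty = $185,784.60 × 47.4% + 2,095 × $1.08 = $90,324.50.
Total = $7,843.84 + $0.00 + $230,516.33 + $90,324.50 = $328,684.67.

$328,684.67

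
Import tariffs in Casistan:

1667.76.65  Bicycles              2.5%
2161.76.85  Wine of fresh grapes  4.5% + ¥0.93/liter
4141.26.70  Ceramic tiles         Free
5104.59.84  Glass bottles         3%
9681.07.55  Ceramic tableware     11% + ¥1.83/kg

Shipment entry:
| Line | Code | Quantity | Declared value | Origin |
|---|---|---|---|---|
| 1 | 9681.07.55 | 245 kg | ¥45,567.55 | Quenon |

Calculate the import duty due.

Line 1 (9681.07.55, Quenon, 245 kg, ¥45,567.55):
Base rate for 9681.07.55 is 11% + ¥1.83/kg.
Duty = ¥45,567.55 × 11% + 245 × ¥1.83 = ¥5,460.78.

¥5,460.78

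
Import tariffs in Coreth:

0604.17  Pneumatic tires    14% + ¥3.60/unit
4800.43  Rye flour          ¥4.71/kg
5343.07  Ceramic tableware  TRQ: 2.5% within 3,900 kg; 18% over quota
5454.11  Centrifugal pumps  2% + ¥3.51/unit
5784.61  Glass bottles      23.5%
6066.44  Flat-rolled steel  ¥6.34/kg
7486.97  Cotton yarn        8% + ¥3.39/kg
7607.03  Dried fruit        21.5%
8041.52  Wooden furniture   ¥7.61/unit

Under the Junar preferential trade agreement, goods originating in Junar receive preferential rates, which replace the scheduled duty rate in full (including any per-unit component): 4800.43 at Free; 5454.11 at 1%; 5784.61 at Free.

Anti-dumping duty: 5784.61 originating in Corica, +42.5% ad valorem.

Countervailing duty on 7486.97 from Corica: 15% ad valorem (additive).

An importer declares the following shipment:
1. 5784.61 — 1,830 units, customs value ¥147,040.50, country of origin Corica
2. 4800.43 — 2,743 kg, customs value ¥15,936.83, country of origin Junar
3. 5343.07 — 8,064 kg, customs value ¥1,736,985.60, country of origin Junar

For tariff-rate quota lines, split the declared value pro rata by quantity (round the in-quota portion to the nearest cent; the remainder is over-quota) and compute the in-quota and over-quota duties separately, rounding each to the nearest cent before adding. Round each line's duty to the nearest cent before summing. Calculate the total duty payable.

Line 1 (5784.61, Corica, 1,830 units, ¥147,040.50):
Base rate for 5784.61 is 23.5%.
5784.61 has an FTA preferential rate, but origin Corica is not Junar; base rate stands.
Additional duty on 5784.61 from Corica: +42.5%. Applied ad valorem rate: 23.5% + 42.5% = 66%.
Duty = ¥147,040.50 × 66% = ¥97,046.73.
Line 2 (4800.43, Junar, 2,743 kg, ¥15,936.83):
Base rate for 4800.43 is ¥4.71/kg.
Origin Junar qualifies under the Coreth–Junar agreement and 4800.43 is covered: preferential rate Free applies instead.
Duty = ¥15,936.83 × 0% = ¥0.00.
Line 3 (5343.07, Junar, 8,064 kg, ¥1,736,985.60):
Code 5343.07 is under a tariff-rate quota (threshold 3,900 kg). In-quota: 3,900 kg at 2.5%; over-quota: 4,164 kg at 18%.
Pro-rata value split: in-quota = ¥1,736,985.60 × 3,900/8,064 = ¥840,060.00; over-quota = ¥1,736,985.60 − ¥840,060.00 = ¥896,925.60.
In-quota duty = ¥840,060.00 × 2.5% = ¥21,001.50. Over-quota duty = ¥896,925.60 × 18% = ¥161,446.61.
Line duty = ¥21,001.50 + ¥161,446.61 = ¥182,448.11.
Total = ¥97,046.73 + ¥0.00 + ¥182,448.11 = ¥279,494.84.

¥279,494.84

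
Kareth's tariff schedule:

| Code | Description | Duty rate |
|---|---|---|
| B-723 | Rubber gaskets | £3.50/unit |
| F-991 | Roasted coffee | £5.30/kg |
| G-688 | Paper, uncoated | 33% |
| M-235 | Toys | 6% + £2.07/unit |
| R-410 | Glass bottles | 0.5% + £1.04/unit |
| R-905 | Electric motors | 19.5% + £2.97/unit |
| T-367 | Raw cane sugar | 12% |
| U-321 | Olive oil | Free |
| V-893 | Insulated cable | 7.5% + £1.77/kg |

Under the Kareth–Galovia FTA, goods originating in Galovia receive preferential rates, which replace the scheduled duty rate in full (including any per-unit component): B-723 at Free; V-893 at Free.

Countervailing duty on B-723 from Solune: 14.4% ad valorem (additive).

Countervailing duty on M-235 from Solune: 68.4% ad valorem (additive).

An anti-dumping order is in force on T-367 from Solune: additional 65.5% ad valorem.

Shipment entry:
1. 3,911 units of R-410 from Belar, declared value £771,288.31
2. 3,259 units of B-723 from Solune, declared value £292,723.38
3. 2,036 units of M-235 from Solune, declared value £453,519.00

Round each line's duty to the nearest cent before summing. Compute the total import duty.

Line 1 (R-410, Belar, 3,911 units, £771,288.31):
Base rate for R-410 is 0.5% + £1.04/unit.
Duty = £771,288.31 × 0.5% + 3,911 × £1.04 = £7,923.88.
Line 2 (B-723, Solune, 3,259 units, £292,723.38):
Base rate for B-723 is £3.50/unit.
B-723 has an FTA preferential rate, but origin Solune is not Galovia; base rate stands.
Additional duty on B-723 from Solune: +14.4% ad valorem. Applied ad valorem rate = 14.4%.
Duty = £292,723.38 × 14.4% + 3,259 × £3.50 = £53,558.67.
Line 3 (M-235, Solune, 2,036 units, £453,519.00):
Base rate for M-235 is 6% + £2.07/unit.
Additional duty on M-235 from Solune: +68.4%. Applied ad valorem rate: 6% + 68.4% = 74.4%.
Duty = £453,519.00 × 74.4% + 2,036 × £2.07 = £341,632.66.
Total = £7,923.88 + £53,558.67 + £341,632.66 = £403,115.21.

£403,115.21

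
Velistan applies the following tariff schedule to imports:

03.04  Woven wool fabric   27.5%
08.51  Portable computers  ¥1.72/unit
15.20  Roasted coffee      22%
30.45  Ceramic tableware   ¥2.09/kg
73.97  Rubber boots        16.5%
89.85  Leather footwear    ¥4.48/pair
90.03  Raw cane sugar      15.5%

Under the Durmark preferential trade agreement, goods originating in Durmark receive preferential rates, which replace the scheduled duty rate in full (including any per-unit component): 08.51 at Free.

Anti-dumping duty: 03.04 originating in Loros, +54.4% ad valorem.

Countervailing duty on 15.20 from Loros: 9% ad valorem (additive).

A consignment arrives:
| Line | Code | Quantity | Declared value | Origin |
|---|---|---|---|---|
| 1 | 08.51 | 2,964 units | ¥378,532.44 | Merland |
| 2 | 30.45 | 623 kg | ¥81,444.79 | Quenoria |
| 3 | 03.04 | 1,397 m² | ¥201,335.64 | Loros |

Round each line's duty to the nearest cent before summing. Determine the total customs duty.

Line 1 (08.51, Merland, 2,964 units, ¥378,532.44):
Base rate for 08.51 is ¥1.72/unit.
08.51 has an FTA preferential rate, but origin Merland is not Durmark; base rate stands.
Duty = 2,964 × ¥1.72 = ¥5,098.08.
Line 2 (30.45, Quenoria, 623 kg, ¥81,444.79):
Base rate for 30.45 is ¥2.09/kg.
Duty = 623 × ¥2.09 = ¥1,302.07.
Line 3 (03.04, Loros, 1,397 m², ¥201,335.64):
Base rate for 03.04 is 27.5%.
Additional duty on 03.04 from Loros: +54.4%. Applied ad valorem rate: 27.5% + 54.4% = 81.9%.
Duty = ¥201,335.64 × 81.9% = ¥164,893.89.
Total = ¥5,098.08 + ¥1,302.07 + ¥164,893.89 = ¥171,294.04.

¥171,294.04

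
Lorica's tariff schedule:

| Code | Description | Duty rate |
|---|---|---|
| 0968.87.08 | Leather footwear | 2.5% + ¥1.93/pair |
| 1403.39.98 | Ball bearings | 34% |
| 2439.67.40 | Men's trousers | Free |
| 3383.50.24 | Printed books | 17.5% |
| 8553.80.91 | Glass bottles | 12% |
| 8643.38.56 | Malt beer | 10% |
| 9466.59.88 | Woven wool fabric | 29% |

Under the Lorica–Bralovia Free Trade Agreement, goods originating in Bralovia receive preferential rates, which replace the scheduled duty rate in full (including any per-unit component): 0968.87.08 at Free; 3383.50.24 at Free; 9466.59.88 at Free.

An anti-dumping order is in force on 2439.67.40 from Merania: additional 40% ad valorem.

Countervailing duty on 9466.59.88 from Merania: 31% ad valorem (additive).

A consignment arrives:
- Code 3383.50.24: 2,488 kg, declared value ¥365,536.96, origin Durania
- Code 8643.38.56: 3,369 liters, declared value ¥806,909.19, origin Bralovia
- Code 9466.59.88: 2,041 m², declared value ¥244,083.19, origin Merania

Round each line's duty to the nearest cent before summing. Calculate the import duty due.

¥291,109.80

Line 1 (3383.50.24, Durania, 2,488 kg, ¥365,536.96):
Base rate for 3383.50.24 is 17.5%.
3383.50.24 has an FTA preferential rate, but origin Durania is not Bralovia; base rate stands.
Duty = ¥365,536.96 × 17.5% = ¥63,968.97.
Line 2 (8643.38.56, Bralovia, 3,369 liters, ¥806,909.19):
Base rate for 8643.38.56 is 10%.
Origin Bralovia is the FTA partner but 8643.38.56 is not on the preference list; base rate stands.
Duty = ¥806,909.19 × 10% = ¥80,690.92.
Line 3 (9466.59.88, Merania, 2,041 m², ¥244,083.19):
Base rate for 9466.59.88 is 29%.
9466.59.88 has an FTA preferential rate, but origin Merania is not Bralovia; base rate stands.
Additional duty on 9466.59.88 from Merania: +31%. Applied ad valorem rate: 29% + 31% = 60%.
Duty = ¥244,083.19 × 60% = ¥146,449.91.
Total = ¥63,968.97 + ¥80,690.92 + ¥146,449.91 = ¥291,109.80.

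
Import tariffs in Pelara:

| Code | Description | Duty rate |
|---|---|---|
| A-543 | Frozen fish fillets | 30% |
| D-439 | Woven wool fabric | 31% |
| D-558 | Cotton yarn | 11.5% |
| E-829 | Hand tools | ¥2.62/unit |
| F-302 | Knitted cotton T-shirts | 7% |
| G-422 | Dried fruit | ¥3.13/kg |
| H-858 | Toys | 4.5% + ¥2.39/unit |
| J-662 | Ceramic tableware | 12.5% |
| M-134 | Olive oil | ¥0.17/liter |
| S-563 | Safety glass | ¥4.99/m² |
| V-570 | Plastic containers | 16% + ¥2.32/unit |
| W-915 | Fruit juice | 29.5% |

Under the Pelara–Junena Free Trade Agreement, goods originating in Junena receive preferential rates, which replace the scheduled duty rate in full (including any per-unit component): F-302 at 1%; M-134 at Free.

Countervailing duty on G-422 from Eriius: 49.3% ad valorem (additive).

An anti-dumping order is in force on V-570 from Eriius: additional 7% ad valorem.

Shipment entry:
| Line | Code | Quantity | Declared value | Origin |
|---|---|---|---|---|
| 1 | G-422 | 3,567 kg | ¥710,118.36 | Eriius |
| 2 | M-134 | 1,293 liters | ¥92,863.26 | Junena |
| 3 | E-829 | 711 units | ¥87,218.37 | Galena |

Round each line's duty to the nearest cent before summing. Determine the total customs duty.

Line 1 (G-422, Eriius, 3,567 kg, ¥710,118.36):
Base rate for G-422 is ¥3.13/kg.
Additional duty on G-422 from Eriius: +49.3% ad valorem. Applied ad valorem rate = 49.3%.
Duty = ¥710,118.36 × 49.3% + 3,567 × ¥3.13 = ¥361,253.06.
Line 2 (M-134, Junena, 1,293 liters, ¥92,863.26):
Base rate for M-134 is ¥0.17/liter.
Origin Junena qualifies under the Pelara–Junena agreement and M-134 is covered: preferential rate Free applies instead.
Duty = ¥92,863.26 × 0% = ¥0.00.
Line 3 (E-829, Galena, 711 units, ¥87,218.37):
Base rate for E-829 is ¥2.62/unit.
Duty = 711 × ¥2.62 = ¥1,862.82.
Total = ¥361,253.06 + ¥0.00 + ¥1,862.82 = ¥363,115.88.

¥363,115.88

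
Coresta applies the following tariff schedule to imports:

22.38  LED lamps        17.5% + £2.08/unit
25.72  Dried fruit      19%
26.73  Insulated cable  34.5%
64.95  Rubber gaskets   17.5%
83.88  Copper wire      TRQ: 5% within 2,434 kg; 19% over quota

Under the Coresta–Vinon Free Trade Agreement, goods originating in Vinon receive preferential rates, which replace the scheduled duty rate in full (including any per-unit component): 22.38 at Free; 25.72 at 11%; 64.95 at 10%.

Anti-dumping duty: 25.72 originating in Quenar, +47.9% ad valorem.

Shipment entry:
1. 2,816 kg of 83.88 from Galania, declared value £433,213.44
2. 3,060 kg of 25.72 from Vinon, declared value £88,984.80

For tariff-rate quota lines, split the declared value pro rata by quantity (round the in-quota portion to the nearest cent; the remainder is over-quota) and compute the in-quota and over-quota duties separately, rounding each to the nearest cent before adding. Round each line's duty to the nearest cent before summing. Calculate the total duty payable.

£39,676.37

Line 1 (83.88, Galania, 2,816 kg, £433,213.44):
Code 83.88 is under a tariff-rate quota (threshold 2,434 kg). In-quota: 2,434 kg at 5%; over-quota: 382 kg at 19%.
Pro-rata value split: in-quota = £433,213.44 × 2,434/2,816 = £374,446.56; over-quota = £433,213.44 − £374,446.56 = £58,766.88.
In-quota duty = £374,446.56 × 5% = £18,722.33. Over-quota duty = £58,766.88 × 19% = £11,165.71.
Line duty = £18,722.33 + £11,165.71 = £29,888.04.
Line 2 (25.72, Vinon, 3,060 kg, £88,984.80):
Base rate for 25.72 is 19%.
Origin Vinon qualifies under the Coresta–Vinon agreement and 25.72 is covered: preferential rate 11% applies instead.
The additional-duty order on 25.72 targets Quenar, not Vinon; it does not apply.
Duty = £88,984.80 × 11% = £9,788.33.
Total = £29,888.04 + £9,788.33 = £39,676.37.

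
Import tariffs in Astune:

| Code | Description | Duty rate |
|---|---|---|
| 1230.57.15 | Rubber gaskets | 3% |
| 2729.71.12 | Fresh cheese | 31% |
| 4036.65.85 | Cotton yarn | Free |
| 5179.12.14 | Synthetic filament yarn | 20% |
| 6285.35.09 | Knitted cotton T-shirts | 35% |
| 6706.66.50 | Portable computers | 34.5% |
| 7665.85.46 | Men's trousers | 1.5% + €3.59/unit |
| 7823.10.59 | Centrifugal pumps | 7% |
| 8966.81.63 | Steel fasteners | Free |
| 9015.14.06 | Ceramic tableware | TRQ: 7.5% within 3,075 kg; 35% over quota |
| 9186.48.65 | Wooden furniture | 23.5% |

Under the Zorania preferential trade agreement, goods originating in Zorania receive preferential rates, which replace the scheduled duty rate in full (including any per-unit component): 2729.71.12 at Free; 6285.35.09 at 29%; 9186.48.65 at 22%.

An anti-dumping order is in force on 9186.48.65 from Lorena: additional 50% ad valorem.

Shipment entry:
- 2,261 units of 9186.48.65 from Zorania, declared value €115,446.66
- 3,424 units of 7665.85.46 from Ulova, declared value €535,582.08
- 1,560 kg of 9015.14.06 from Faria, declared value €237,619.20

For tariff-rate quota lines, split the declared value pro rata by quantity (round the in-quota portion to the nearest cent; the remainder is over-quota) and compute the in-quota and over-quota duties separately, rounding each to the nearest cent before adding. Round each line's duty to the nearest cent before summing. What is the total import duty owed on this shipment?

€63,545.60

Line 1 (9186.48.65, Zorania, 2,261 units, €115,446.66):
Base rate for 9186.48.65 is 23.5%.
Origin Zorania qualifies under the Astune–Zorania agreement and 9186.48.65 is covered: preferential rate 22% applies instead.
The additional-duty order on 9186.48.65 targets Lorena, not Zorania; it does not apply.
Duty = €115,446.66 × 22% = €25,398.27.
Line 2 (7665.85.46, Ulova, 3,424 units, €535,582.08):
Base rate for 7665.85.46 is 1.5% + €3.59/unit.
Duty = €535,582.08 × 1.5% + 3,424 × €3.59 = €20,325.89.
Line 3 (9015.14.06, Faria, 1,560 kg, €237,619.20):
Code 9015.14.06 is under a tariff-rate quota (threshold 3,075 kg). Quantity 1,560 kg is within the quota, so the in-quota rate 7.5% applies to the full value.
Duty = €237,619.20 × 7.5% = €17,821.44.
Total = €25,398.27 + €20,325.89 + €17,821.44 = €63,545.60.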